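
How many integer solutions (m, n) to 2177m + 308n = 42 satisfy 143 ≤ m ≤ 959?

18

gcd(2177, 308) = 7.
By Bézout, 2177·(15) + 308·(-106) = 7.
Particular solution: (2, -14).
General solution: m = 2 + 44t, n = -14 - 311t for integer t.
143 ≤ 2 + 44t ≤ 959 gives t ∈ [4, 21], which is 18 values.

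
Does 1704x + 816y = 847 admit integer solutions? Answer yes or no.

no

gcd(1704, 816):
  1704 = 2×816 + 72
  816 = 11×72 + 24
  72 = 3×24
so gcd(1704, 816) = 24.
24 does not divide 847 (remainder 7), so no integer solutions.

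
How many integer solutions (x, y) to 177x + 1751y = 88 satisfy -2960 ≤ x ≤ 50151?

30

gcd(1751, 177):
  1751 = 9×177 + 158
  177 = 1×158 + 19
  158 = 8×19 + 6
  19 = 3×6 + 1
  6 = 6×1
so gcd(1751, 177) = 1.
Back-substitute for Bézout coefficients:
  1 = 19 - 3×6
  ... = 177×(277) + 1751×(-28)
Scale by 88: particular solution (24376, -2464); reduce x mod 1751: (1613, -163).
General solution: x = 1613 + 1751t, y = -163 - 177t for integer t.
-2960 ≤ 1613 + 1751t ≤ 50151 gives t ∈ [-2, 27], which is 30 values.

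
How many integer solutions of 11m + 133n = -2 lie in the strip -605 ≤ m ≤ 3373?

gcd(133, 11):
  133 = 12*11 + 1
  11 = 11*1
so gcd(133, 11) = 1.
Back-substitute for Bézout coefficients:
  1 = 133 - 12*11
  ... = 11*(-12) + 133*(1)
Scale by -2: particular solution (24, -2); reduce m mod 133: (24, -2).
General solution: m = 24 + 133t, n = -2 - 11t for integer t.
-605 ≤ 24 + 133t ≤ 3373 gives t ∈ [-4, 25], which is 30 values.

30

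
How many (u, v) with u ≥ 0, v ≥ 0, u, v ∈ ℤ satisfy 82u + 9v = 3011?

gcd(82, 9):
  82 = 9×9 + 1
  9 = 9×1
so gcd(82, 9) = 1.
Back-substitute for Bézout coefficients:
  1 = 82 - 9×9
  ... = 82×(1) + 9×(-9)
Scale by 3011: one solution is (3011, -27099). Reduce u mod 9: (5, 289).
General: u = 5 + 9t, v = 289 - 82t.
u ≥ 0 ⇒ t ≥ 0; v ≥ 0 ⇒ t ≤ 3. So t ∈ [0, 3]: 4 solutions.

4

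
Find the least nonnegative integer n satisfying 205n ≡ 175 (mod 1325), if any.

gcd(1325, 205):
  1325 = 6×205 + 95
  205 = 2×95 + 15
  95 = 6×15 + 5
  15 = 3×5
so gcd(1325, 205) = 5.
5 divides 175, so solutions exist.
Back-substitute for Bézout coefficients:
  5 = 95 - 6×15
  ... = 205×(-84) + 1325×(13)
So 205×(-84) ≡ 5 (mod 1325); multiply by 35: n ≡ -2940 (mod 265).
Smallest nonnegative: n = -2940 mod 265 = 240.

240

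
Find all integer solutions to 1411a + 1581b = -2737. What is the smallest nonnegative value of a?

gcd(1581, 1411) = 17.
17 divides -2737, so solutions exist.
By Bézout, 1411×(-28) + 1581×(25) = 17.
Scale by -2737/17 = -161: (a₀, b₀) = (4508, -4025).
General solution: a = 4508 + 93t, b = -4025 - 83t for integer t.
a ≥ 0: smallest is 4508 mod 93 = 44 (at t = -48), with b = -41.

44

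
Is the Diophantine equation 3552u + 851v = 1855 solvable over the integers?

gcd(3552, 851):
  3552 = 4*851 + 148
  851 = 5*148 + 111
  148 = 1*111 + 37
  111 = 3*37
so gcd(3552, 851) = 37.
37 does not divide 1855 (remainder 5), so no integer solutions.

no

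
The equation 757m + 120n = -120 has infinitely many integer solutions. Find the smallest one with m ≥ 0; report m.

0

gcd(757, 120):
  757 = 6*120 + 37
  120 = 3*37 + 9
  37 = 4*9 + 1
  9 = 9*1
so gcd(757, 120) = 1.
1 divides -120, so solutions exist.
Back-substitute for Bézout coefficients:
  1 = 37 - 4*9
  ... = 757*(13) + 120*(-82)
Scale by -120/1 = -120: (m₀, n₀) = (-1560, 9840).
General solution: m = -1560 + 120t, n = 9840 - 757t for integer t.
m ≥ 0: smallest is -1560 mod 120 = 0 (at t = 13), with n = -1.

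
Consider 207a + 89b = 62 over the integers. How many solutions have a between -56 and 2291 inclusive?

26

gcd(207, 89) = 1  (207 = 2×89 + 29, 89 = 3×29 + 2, 29 = 14×2 + 1, 2 = 2×1).
Back-substituting, 207×(43) + 89×(-100) = 1.
Scale by 62: particular solution (2666, -6200); reduce a mod 89: (85, -197).
General solution: a = 85 + 89t, b = -197 - 207t for integer t.
-56 ≤ 85 + 89t ≤ 2291 gives t ∈ [-1, 24], which is 26 values.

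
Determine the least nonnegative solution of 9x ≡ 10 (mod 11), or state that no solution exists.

gcd(11, 9) = 1  (11 = 1*9 + 2, 9 = 4*2 + 1, 2 = 2*1).
1 divides 10, so solutions exist.
Back-substituting, 9*(5) + 11*(-4) = 1.
So 9*(5) ≡ 1 (mod 11); multiply by 10: x ≡ 50 (mod 11).
Smallest nonnegative: x = 50 mod 11 = 6.

6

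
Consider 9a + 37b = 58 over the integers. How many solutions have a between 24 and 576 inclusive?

gcd(37, 9) = 1  (37 = 4·9 + 1, 9 = 9·1).
Back-substituting, 9·(-4) + 37·(1) = 1.
Scale by 58: particular solution (-232, 58); reduce a mod 37: (27, -5).
General solution: a = 27 + 37t, b = -5 - 9t for integer t.
24 ≤ 27 + 37t ≤ 576 gives t ∈ [0, 14], which is 15 values.

15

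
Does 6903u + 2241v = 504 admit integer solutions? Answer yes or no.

yes

gcd(6903, 2241) = 9  (6903 = 3*2241 + 180, 2241 = 12*180 + 81, 180 = 2*81 + 18, 81 = 4*18 + 9, 18 = 2*9).
9 divides 504, so integer solutions exist.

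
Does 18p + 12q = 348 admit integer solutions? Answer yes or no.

yes

gcd(18, 12) = 6  (18 = 1·12 + 6, 12 = 2·6).
6 divides 348, so integer solutions exist.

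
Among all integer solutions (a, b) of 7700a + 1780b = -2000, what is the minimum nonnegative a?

61

gcd(7700, 1780):
  7700 = 4*1780 + 580
  1780 = 3*580 + 40
  580 = 14*40 + 20
  40 = 2*20
so gcd(7700, 1780) = 20.
20 divides -2000, so solutions exist.
Back-substitute for Bézout coefficients:
  20 = 580 - 14*40
  ... = 7700*(43) + 1780*(-186)
Scale by -2000/20 = -100: (a₀, b₀) = (-4300, 18600).
General solution: a = -4300 + 89t, b = 18600 - 385t for integer t.
a ≥ 0: smallest is -4300 mod 89 = 61 (at t = 49), with b = -265.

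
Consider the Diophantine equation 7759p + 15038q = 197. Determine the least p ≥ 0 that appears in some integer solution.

8679

gcd(15038, 7759):
  15038 = 1×7759 + 7279
  7759 = 1×7279 + 480
  7279 = 15×480 + 79
  480 = 6×79 + 6
  79 = 13×6 + 1
  6 = 6×1
so gcd(15038, 7759) = 1.
1 divides 197, so solutions exist.
Back-substitute for Bézout coefficients:
  1 = 79 - 13×6
  ... = 7759×(-2475) + 15038×(1277)
Scale by 197/1 = 197: (p₀, q₀) = (-487575, 251569).
General solution: p = -487575 + 15038t, q = 251569 - 7759t for integer t.
p ≥ 0: smallest is -487575 mod 15038 = 8679 (at t = 33), with q = -4478.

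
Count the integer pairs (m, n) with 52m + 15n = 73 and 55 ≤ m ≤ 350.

20

gcd(52, 15) = 1.
By Bézout, 52*(-2) + 15*(7) = 1.
Particular solution: (4, -9).
General solution: m = 4 + 15t, n = -9 - 52t for integer t.
55 ≤ 4 + 15t ≤ 350 gives t ∈ [4, 23], which is 20 values.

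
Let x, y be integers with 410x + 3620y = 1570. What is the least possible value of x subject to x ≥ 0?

357

gcd(3620, 410):
  3620 = 8·410 + 340
  410 = 1·340 + 70
  340 = 4·70 + 60
  70 = 1·60 + 10
  60 = 6·10
so gcd(3620, 410) = 10.
10 divides 1570, so solutions exist.
Back-substitute for Bézout coefficients:
  10 = 70 - 1·60
  ... = 410·(53) + 3620·(-6)
Scale by 1570/10 = 157: (x₀, y₀) = (8321, -942).
General solution: x = 8321 + 362t, y = -942 - 41t for integer t.
x ≥ 0: smallest is 8321 mod 362 = 357 (at t = -22), with y = -40.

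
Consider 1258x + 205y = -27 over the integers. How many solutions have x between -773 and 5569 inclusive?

31

gcd(1258, 205) = 1.
By Bézout, 1258×(22) + 205×(-135) = 1.
Particular solution: (21, -129).
General solution: x = 21 + 205t, y = -129 - 1258t for integer t.
-773 ≤ 21 + 205t ≤ 5569 gives t ∈ [-3, 27], which is 31 values.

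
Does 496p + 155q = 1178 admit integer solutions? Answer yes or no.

gcd(496, 155) = 31.
31 divides 1178, so integer solutions exist.

yes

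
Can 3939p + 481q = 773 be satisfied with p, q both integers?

no

gcd(3939, 481) = 13  (3939 = 8*481 + 91, 481 = 5*91 + 26, 91 = 3*26 + 13, 26 = 2*13).
13 does not divide 773 (remainder 6), so no integer solutions.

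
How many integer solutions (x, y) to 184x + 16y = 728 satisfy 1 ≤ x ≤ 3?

gcd(184, 16) = 8.
By Bézout, 184×(1) + 16×(-11) = 8.
Particular solution: (1, 34).
General solution: x = 1 + 2t, y = 34 - 23t for integer t.
1 ≤ 1 + 2t ≤ 3 gives t ∈ [0, 1], which is 2 values.

2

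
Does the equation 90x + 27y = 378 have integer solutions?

yes

gcd(90, 27) = 9.
9 divides 378, so integer solutions exist.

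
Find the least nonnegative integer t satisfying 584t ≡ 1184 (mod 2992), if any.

gcd(2992, 584) = 8.
8 divides 1184, so solutions exist.
By Bézout, 584*(41) + 2992*(-8) = 8.
So 584*(41) ≡ 8 (mod 2992); multiply by 148: t ≡ 6068 (mod 374).
Smallest nonnegative: t = 6068 mod 374 = 84.

84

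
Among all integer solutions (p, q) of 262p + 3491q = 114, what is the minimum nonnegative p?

3145

gcd(3491, 262) = 1  (3491 = 13×262 + 85, 262 = 3×85 + 7, 85 = 12×7 + 1, 7 = 7×1).
1 divides 114, so solutions exist.
Back-substituting, 262×(-493) + 3491×(37) = 1.
Scale by 114/1 = 114: (p₀, q₀) = (-56202, 4218).
General solution: p = -56202 + 3491t, q = 4218 - 262t for integer t.
p ≥ 0: smallest is -56202 mod 3491 = 3145 (at t = 17), with q = -236.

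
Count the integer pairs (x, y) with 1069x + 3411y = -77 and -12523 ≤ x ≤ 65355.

gcd(3411, 1069) = 1.
By Bézout, 1069·(418) + 3411·(-131) = 1.
Particular solution: (1924, -603).
General solution: x = 1924 + 3411t, y = -603 - 1069t for integer t.
-12523 ≤ 1924 + 3411t ≤ 65355 gives t ∈ [-4, 18], which is 23 values.

23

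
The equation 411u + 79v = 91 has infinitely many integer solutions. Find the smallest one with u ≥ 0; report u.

gcd(411, 79):
  411 = 5*79 + 16
  79 = 4*16 + 15
  16 = 1*15 + 1
  15 = 15*1
so gcd(411, 79) = 1.
1 divides 91, so solutions exist.
Back-substitute for Bézout coefficients:
  1 = 16 - 1*15
  ... = 411*(5) + 79*(-26)
Scale by 91/1 = 91: (u₀, v₀) = (455, -2366).
General solution: u = 455 + 79t, v = -2366 - 411t for integer t.
u ≥ 0: smallest is 455 mod 79 = 60 (at t = -5), with v = -311.

60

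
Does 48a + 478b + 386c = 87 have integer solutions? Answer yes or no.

gcd(478, 48) = 2  (478 = 9*48 + 46, 48 = 1*46 + 2, 46 = 23*2).
gcd(2, 386) = 2.
2 does not divide 87 (remainder 1), so no integer solutions.

no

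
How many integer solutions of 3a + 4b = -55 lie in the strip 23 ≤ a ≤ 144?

31

gcd(4, 3) = 1.
By Bézout, 3*(-1) + 4*(1) = 1.
Particular solution: (3, -16).
General solution: a = 3 + 4t, b = -16 - 3t for integer t.
23 ≤ 3 + 4t ≤ 144 gives t ∈ [5, 35], which is 31 values.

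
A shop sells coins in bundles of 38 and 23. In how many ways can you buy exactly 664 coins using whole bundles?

1

Need nonnegative integers with 38j + 23k = 664.
gcd(38, 23) = 1, and 38·(-3) + 23·(5) = 1.
So (j₀, k₀) = (-1992, 3320); general j = -1992 + 23t, k = 3320 - 38t.
j ≥ 0 ⇒ t ≥ 87; k ≥ 0 ⇒ t ≤ 87. That's 1 value of t.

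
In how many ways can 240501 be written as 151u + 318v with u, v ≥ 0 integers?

5

gcd(318, 151) = 1  (318 = 2*151 + 16, 151 = 9*16 + 7, 16 = 2*7 + 2, 7 = 3*2 + 1, 2 = 2*1).
Back-substituting, 151*(139) + 318*(-66) = 1.
Scale by 240501: one solution is (33429639, -15873066). Reduce u mod 318: (207, 658).
General: u = 207 + 318t, v = 658 - 151t.
u ≥ 0 ⇒ t ≥ 0; v ≥ 0 ⇒ t ≤ 4. So t ∈ [0, 4]: 5 solutions.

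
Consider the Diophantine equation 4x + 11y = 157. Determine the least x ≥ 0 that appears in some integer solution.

gcd(11, 4) = 1  (11 = 2*4 + 3, 4 = 1*3 + 1, 3 = 3*1).
1 divides 157, so solutions exist.
Back-substituting, 4*(3) + 11*(-1) = 1.
Scale by 157/1 = 157: (x₀, y₀) = (471, -157).
General solution: x = 471 + 11t, y = -157 - 4t for integer t.
x ≥ 0: smallest is 471 mod 11 = 9 (at t = -42), with y = 11.

9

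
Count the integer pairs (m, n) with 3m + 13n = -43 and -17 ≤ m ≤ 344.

gcd(13, 3):
  13 = 4·3 + 1
  3 = 3·1
so gcd(13, 3) = 1.
Back-substitute for Bézout coefficients:
  1 = 13 - 4·3
  ... = 3·(-4) + 13·(1)
Scale by -43: particular solution (172, -43); reduce m mod 13: (3, -4).
General solution: m = 3 + 13t, n = -4 - 3t for integer t.
-17 ≤ 3 + 13t ≤ 344 gives t ∈ [-1, 26], which is 28 values.

28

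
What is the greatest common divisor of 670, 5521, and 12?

gcd(5521, 670) = 1.
gcd(1, 12) = 1.

1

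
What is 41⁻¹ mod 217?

gcd(217, 41):
  217 = 5×41 + 12
  41 = 3×12 + 5
  12 = 2×5 + 2
  5 = 2×2 + 1
  2 = 2×1
so gcd(217, 41) = 1.
Back-substitute for Bézout coefficients:
  1 = 5 - 2×2
  ... = 41×(90) + 217×(-17)
So 41×90 ≡ 1 (mod 217), and 90 mod 217 = 90.

90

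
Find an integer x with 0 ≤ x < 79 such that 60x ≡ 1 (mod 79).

54

gcd(79, 60) = 1  (79 = 1·60 + 19, 60 = 3·19 + 3, 19 = 6·3 + 1, 3 = 3·1).
Back-substituting, 60·(-25) + 79·(19) = 1.
So 60·-25 ≡ 1 (mod 79), and -25 mod 79 = 54.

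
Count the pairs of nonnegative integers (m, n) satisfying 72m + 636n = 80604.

21

gcd(636, 72) = 12  (636 = 8*72 + 60, 72 = 1*60 + 12, 60 = 5*12).
Back-substituting, 72*(9) + 636*(-1) = 12.
Scale by 6717: one solution is (60453, -6717). Reduce m mod 53: (33, 123).
General: m = 33 + 53t, n = 123 - 6t.
m ≥ 0 ⇒ t ≥ 0; n ≥ 0 ⇒ t ≤ 20. So t ∈ [0, 20]: 21 solutions.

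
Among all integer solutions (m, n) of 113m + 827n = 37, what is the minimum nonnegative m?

659

gcd(827, 113) = 1.
1 divides 37, so solutions exist.
By Bézout, 113·(-161) + 827·(22) = 1.
Scale by 37/1 = 37: (m₀, n₀) = (-5957, 814).
General solution: m = -5957 + 827t, n = 814 - 113t for integer t.
m ≥ 0: smallest is -5957 mod 827 = 659 (at t = 8), with n = -90.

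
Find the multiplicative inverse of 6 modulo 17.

3

gcd(17, 6) = 1.
By Bézout, 6·(3) + 17·(-1) = 1.
So 6·3 ≡ 1 (mod 17), and 3 mod 17 = 3.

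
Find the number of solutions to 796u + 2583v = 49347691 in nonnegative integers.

24

gcd(2583, 796) = 1  (2583 = 3·796 + 195, 796 = 4·195 + 16, 195 = 12·16 + 3, 16 = 5·3 + 1, 3 = 3·1).
Back-substituting, 796·(808) + 2583·(-249) = 1.
Scale by 49347691: one solution is (39872934328, -12287575059). Reduce u mod 2583: (220, 19037).
General: u = 220 + 2583t, v = 19037 - 796t.
u ≥ 0 ⇒ t ≥ 0; v ≥ 0 ⇒ t ≤ 23. So t ∈ [0, 23]: 24 solutions.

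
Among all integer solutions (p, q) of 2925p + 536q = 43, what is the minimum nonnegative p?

gcd(2925, 536) = 1.
1 divides 43, so solutions exist.
By Bézout, 2925*(-35) + 536*(191) = 1.
Scale by 43/1 = 43: (p₀, q₀) = (-1505, 8213).
General solution: p = -1505 + 536t, q = 8213 - 2925t for integer t.
p ≥ 0: smallest is -1505 mod 536 = 103 (at t = 3), with q = -562.

103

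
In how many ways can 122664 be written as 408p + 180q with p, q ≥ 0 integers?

20

gcd(408, 180) = 12  (408 = 2×180 + 48, 180 = 3×48 + 36, 48 = 1×36 + 12, 36 = 3×12).
Back-substituting, 408×(4) + 180×(-9) = 12.
Scale by 10222: one solution is (40888, -91998). Reduce p mod 15: (13, 652).
General: p = 13 + 15t, q = 652 - 34t.
p ≥ 0 ⇒ t ≥ 0; q ≥ 0 ⇒ t ≤ 19. So t ∈ [0, 19]: 20 solutions.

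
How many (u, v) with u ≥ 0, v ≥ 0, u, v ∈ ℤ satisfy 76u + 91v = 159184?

23

gcd(91, 76) = 1  (91 = 1*76 + 15, 76 = 5*15 + 1, 15 = 15*1).
Back-substituting, 76*(6) + 91*(-5) = 1.
Scale by 159184: one solution is (955104, -795920). Reduce u mod 91: (59, 1700).
General: u = 59 + 91t, v = 1700 - 76t.
u ≥ 0 ⇒ t ≥ 0; v ≥ 0 ⇒ t ≤ 22. So t ∈ [0, 22]: 23 solutions.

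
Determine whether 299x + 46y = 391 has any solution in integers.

yes

gcd(299, 46) = 23  (299 = 6×46 + 23, 46 = 2×23).
23 divides 391, so integer solutions exist.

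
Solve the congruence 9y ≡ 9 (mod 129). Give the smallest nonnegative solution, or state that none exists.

gcd(129, 9) = 3.
3 divides 9, so solutions exist.
By Bézout, 9·(-14) + 129·(1) = 3.
So 9·(-14) ≡ 3 (mod 129); multiply by 3: y ≡ -42 (mod 43).
Smallest nonnegative: y = -42 mod 43 = 1.

1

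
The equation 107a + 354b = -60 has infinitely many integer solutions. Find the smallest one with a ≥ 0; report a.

gcd(354, 107):
  354 = 3*107 + 33
  107 = 3*33 + 8
  33 = 4*8 + 1
  8 = 8*1
so gcd(354, 107) = 1.
1 divides -60, so solutions exist.
Back-substitute for Bézout coefficients:
  1 = 33 - 4*8
  ... = 107*(-43) + 354*(13)
Scale by -60/1 = -60: (a₀, b₀) = (2580, -780).
General solution: a = 2580 + 354t, b = -780 - 107t for integer t.
a ≥ 0: smallest is 2580 mod 354 = 102 (at t = -7), with b = -31.

102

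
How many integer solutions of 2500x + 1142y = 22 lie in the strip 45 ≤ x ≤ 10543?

gcd(2500, 1142) = 2.
By Bézout, 2500×(-37) + 1142×(81) = 2.
Particular solution: (164, -359).
General solution: x = 164 + 571t, y = -359 - 1250t for integer t.
45 ≤ 164 + 571t ≤ 10543 gives t ∈ [0, 18], which is 19 values.

19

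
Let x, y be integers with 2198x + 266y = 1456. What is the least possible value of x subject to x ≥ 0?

17

gcd(2198, 266) = 14.
14 divides 1456, so solutions exist.
By Bézout, 2198×(4) + 266×(-33) = 14.
Scale by 1456/14 = 104: (x₀, y₀) = (416, -3432).
General solution: x = 416 + 19t, y = -3432 - 157t for integer t.
x ≥ 0: smallest is 416 mod 19 = 17 (at t = -21), with y = -135.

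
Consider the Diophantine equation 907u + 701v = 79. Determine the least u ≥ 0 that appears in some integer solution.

gcd(907, 701):
  907 = 1*701 + 206
  701 = 3*206 + 83
  206 = 2*83 + 40
  83 = 2*40 + 3
  40 = 13*3 + 1
  3 = 3*1
so gcd(907, 701) = 1.
1 divides 79, so solutions exist.
Back-substitute for Bézout coefficients:
  1 = 40 - 13*3
  ... = 907*(228) + 701*(-295)
Scale by 79/1 = 79: (u₀, v₀) = (18012, -23305).
General solution: u = 18012 + 701t, v = -23305 - 907t for integer t.
u ≥ 0: smallest is 18012 mod 701 = 487 (at t = -25), with v = -630.

487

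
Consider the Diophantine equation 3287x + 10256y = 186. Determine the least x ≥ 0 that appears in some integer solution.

1894

gcd(10256, 3287):
  10256 = 3·3287 + 395
  3287 = 8·395 + 127
  395 = 3·127 + 14
  127 = 9·14 + 1
  14 = 14·1
so gcd(10256, 3287) = 1.
1 divides 186, so solutions exist.
Back-substitute for Bézout coefficients:
  1 = 127 - 9·14
  ... = 3287·(727) + 10256·(-233)
Scale by 186/1 = 186: (x₀, y₀) = (135222, -43338).
General solution: x = 135222 + 10256t, y = -43338 - 3287t for integer t.
x ≥ 0: smallest is 135222 mod 10256 = 1894 (at t = -13), with y = -607.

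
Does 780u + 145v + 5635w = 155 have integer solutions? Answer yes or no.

yes

gcd(780, 145):
  780 = 5·145 + 55
  145 = 2·55 + 35
  55 = 1·35 + 20
  35 = 1·20 + 15
  20 = 1·15 + 5
  15 = 3·5
so gcd(780, 145) = 5.
gcd(5, 5635) = 5.
5 divides 155, so integer solutions exist.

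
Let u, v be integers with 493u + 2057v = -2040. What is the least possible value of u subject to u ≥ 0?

96

gcd(2057, 493):
  2057 = 4*493 + 85
  493 = 5*85 + 68
  85 = 1*68 + 17
  68 = 4*17
so gcd(2057, 493) = 17.
17 divides -2040, so solutions exist.
Back-substitute for Bézout coefficients:
  17 = 85 - 1*68
  ... = 493*(-25) + 2057*(6)
Scale by -2040/17 = -120: (u₀, v₀) = (3000, -720).
General solution: u = 3000 + 121t, v = -720 - 29t for integer t.
u ≥ 0: smallest is 3000 mod 121 = 96 (at t = -24), with v = -24.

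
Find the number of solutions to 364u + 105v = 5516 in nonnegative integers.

1

gcd(364, 105) = 7  (364 = 3·105 + 49, 105 = 2·49 + 7, 49 = 7·7).
Back-substituting, 364·(-2) + 105·(7) = 7.
Scale by 788: one solution is (-1576, 5516). Reduce u mod 15: (14, 4).
General: u = 14 + 15t, v = 4 - 52t.
u ≥ 0 ⇒ t ≥ 0; v ≥ 0 ⇒ t ≤ 0. So t ∈ [0, 0]: 1 solution.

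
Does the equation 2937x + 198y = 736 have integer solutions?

gcd(2937, 198) = 33  (2937 = 14·198 + 165, 198 = 1·165 + 33, 165 = 5·33).
33 does not divide 736 (remainder 10), so no integer solutions.

no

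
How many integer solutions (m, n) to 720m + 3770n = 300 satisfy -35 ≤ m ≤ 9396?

gcd(3770, 720):
  3770 = 5*720 + 170
  720 = 4*170 + 40
  170 = 4*40 + 10
  40 = 4*10
so gcd(3770, 720) = 10.
Back-substitute for Bézout coefficients:
  10 = 170 - 4*40
  ... = 720*(-89) + 3770*(17)
Scale by 30: particular solution (-2670, 510); reduce m mod 377: (346, -66).
General solution: m = 346 + 377t, n = -66 - 72t for integer t.
-35 ≤ 346 + 377t ≤ 9396 gives t ∈ [-1, 24], which is 26 values.

26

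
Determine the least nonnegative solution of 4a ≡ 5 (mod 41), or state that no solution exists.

32

gcd(41, 4) = 1.
1 divides 5, so solutions exist.
By Bézout, 4*(-10) + 41*(1) = 1.
So 4*(-10) ≡ 1 (mod 41); multiply by 5: a ≡ -50 (mod 41).
Smallest nonnegative: a = -50 mod 41 = 32.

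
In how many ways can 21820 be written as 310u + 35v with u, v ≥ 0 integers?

gcd(310, 35) = 5  (310 = 8·35 + 30, 35 = 1·30 + 5, 30 = 6·5).
Back-substituting, 310·(-1) + 35·(9) = 5.
Scale by 4364: one solution is (-4364, 39276). Reduce u mod 7: (4, 588).
General: u = 4 + 7t, v = 588 - 62t.
u ≥ 0 ⇒ t ≥ 0; v ≥ 0 ⇒ t ≤ 9. So t ∈ [0, 9]: 10 solutions.

10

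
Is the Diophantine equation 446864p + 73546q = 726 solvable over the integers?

yes

gcd(446864, 73546) = 22.
22 divides 726, so integer solutions exist.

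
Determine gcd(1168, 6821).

1

gcd(6821, 1168):
  6821 = 5·1168 + 981
  1168 = 1·981 + 187
  981 = 5·187 + 46
  187 = 4·46 + 3
  46 = 15·3 + 1
  3 = 3·1
so gcd(6821, 1168) = 1.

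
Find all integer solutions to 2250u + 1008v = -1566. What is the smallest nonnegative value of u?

45

gcd(2250, 1008):
  2250 = 2*1008 + 234
  1008 = 4*234 + 72
  234 = 3*72 + 18
  72 = 4*18
so gcd(2250, 1008) = 18.
18 divides -1566, so solutions exist.
Back-substitute for Bézout coefficients:
  18 = 234 - 3*72
  ... = 2250*(13) + 1008*(-29)
Scale by -1566/18 = -87: (u₀, v₀) = (-1131, 2523).
General solution: u = -1131 + 56t, v = 2523 - 125t for integer t.
u ≥ 0: smallest is -1131 mod 56 = 45 (at t = 21), with v = -102.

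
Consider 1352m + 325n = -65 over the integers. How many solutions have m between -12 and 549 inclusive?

22

gcd(1352, 325):
  1352 = 4·325 + 52
  325 = 6·52 + 13
  52 = 4·13
so gcd(1352, 325) = 13.
Back-substitute for Bézout coefficients:
  13 = 325 - 6·52
  ... = 1352·(-6) + 325·(25)
Scale by -5: particular solution (30, -125); reduce m mod 25: (5, -21).
General solution: m = 5 + 25t, n = -21 - 104t for integer t.
-12 ≤ 5 + 25t ≤ 549 gives t ∈ [0, 21], which is 22 values.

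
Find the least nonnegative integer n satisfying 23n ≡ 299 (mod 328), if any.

gcd(328, 23) = 1  (328 = 14·23 + 6, 23 = 3·6 + 5, 6 = 1·5 + 1, 5 = 5·1).
1 divides 299, so solutions exist.
Back-substituting, 23·(-57) + 328·(4) = 1.
So 23·(-57) ≡ 1 (mod 328); multiply by 299: n ≡ -17043 (mod 328).
Smallest nonnegative: n = -17043 mod 328 = 13.

13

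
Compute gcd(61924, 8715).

gcd(61924, 8715):
  61924 = 7×8715 + 919
  8715 = 9×919 + 444
  919 = 2×444 + 31
  444 = 14×31 + 10
  31 = 3×10 + 1
  10 = 10×1
so gcd(61924, 8715) = 1.

1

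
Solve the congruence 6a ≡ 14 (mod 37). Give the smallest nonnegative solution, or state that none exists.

gcd(37, 6) = 1.
1 divides 14, so solutions exist.
By Bézout, 6×(-6) + 37×(1) = 1.
So 6×(-6) ≡ 1 (mod 37); multiply by 14: a ≡ -84 (mod 37).
Smallest nonnegative: a = -84 mod 37 = 27.

27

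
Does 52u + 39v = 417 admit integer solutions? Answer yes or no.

no

gcd(52, 39) = 13.
13 does not divide 417 (remainder 1), so no integer solutions.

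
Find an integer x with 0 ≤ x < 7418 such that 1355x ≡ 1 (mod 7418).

gcd(7418, 1355) = 1  (7418 = 5·1355 + 643, 1355 = 2·643 + 69, 643 = 9·69 + 22, 69 = 3·22 + 3, 22 = 7·3 + 1, 3 = 3·1).
Back-substituting, 1355·(-2365) + 7418·(432) = 1.
So 1355·-2365 ≡ 1 (mod 7418), and -2365 mod 7418 = 5053.

5053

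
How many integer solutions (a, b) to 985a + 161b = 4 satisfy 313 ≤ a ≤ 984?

gcd(985, 161) = 1  (985 = 6·161 + 19, 161 = 8·19 + 9, 19 = 2·9 + 1, 9 = 9·1).
Back-substituting, 985·(17) + 161·(-104) = 1.
Scale by 4: particular solution (68, -416); reduce a mod 161: (68, -416).
General solution: a = 68 + 161t, b = -416 - 985t for integer t.
313 ≤ 68 + 161t ≤ 984 gives t ∈ [2, 5], which is 4 values.

4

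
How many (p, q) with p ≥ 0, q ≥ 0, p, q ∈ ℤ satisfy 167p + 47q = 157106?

20

gcd(167, 47) = 1.
By Bézout, 167×(-9) + 47×(32) = 1.
One solution: (41, 3197).
General: p = 41 + 47t, q = 3197 - 167t.
p ≥ 0 ⇒ t ≥ 0; q ≥ 0 ⇒ t ≤ 19. So t ∈ [0, 19]: 20 solutions.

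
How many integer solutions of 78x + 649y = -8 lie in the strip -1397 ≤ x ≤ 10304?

gcd(649, 78):
  649 = 8×78 + 25
  78 = 3×25 + 3
  25 = 8×3 + 1
  3 = 3×1
so gcd(649, 78) = 1.
Back-substitute for Bézout coefficients:
  1 = 25 - 8×3
  ... = 78×(-208) + 649×(25)
Scale by -8: particular solution (1664, -200); reduce x mod 649: (366, -44).
General solution: x = 366 + 649t, y = -44 - 78t for integer t.
-1397 ≤ 366 + 649t ≤ 10304 gives t ∈ [-2, 15], which is 18 values.

18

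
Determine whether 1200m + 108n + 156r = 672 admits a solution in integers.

gcd(1200, 108) = 12  (1200 = 11·108 + 12, 108 = 9·12).
gcd(12, 156) = 12.
12 divides 672, so integer solutions exist.

yes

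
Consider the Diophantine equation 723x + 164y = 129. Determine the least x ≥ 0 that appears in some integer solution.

139

gcd(723, 164):
  723 = 4*164 + 67
  164 = 2*67 + 30
  67 = 2*30 + 7
  30 = 4*7 + 2
  7 = 3*2 + 1
  2 = 2*1
so gcd(723, 164) = 1.
1 divides 129, so solutions exist.
Back-substitute for Bézout coefficients:
  1 = 7 - 3*2
  ... = 723*(71) + 164*(-313)
Scale by 129/1 = 129: (x₀, y₀) = (9159, -40377).
General solution: x = 9159 + 164t, y = -40377 - 723t for integer t.
x ≥ 0: smallest is 9159 mod 164 = 139 (at t = -55), with y = -612.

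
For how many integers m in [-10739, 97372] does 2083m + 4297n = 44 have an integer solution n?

gcd(4297, 2083) = 1  (4297 = 2*2083 + 131, 2083 = 15*131 + 118, 131 = 1*118 + 13, 118 = 9*13 + 1, 13 = 13*1).
Back-substituting, 2083*(328) + 4297*(-159) = 1.
Scale by 44: particular solution (14432, -6996); reduce m mod 4297: (1541, -747).
General solution: m = 1541 + 4297t, n = -747 - 2083t for integer t.
-10739 ≤ 1541 + 4297t ≤ 97372 gives t ∈ [-2, 22], which is 25 values.

25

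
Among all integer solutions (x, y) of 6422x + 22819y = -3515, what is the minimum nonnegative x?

gcd(22819, 6422):
  22819 = 3×6422 + 3553
  6422 = 1×3553 + 2869
  3553 = 1×2869 + 684
  2869 = 4×684 + 133
  684 = 5×133 + 19
  133 = 7×19
so gcd(22819, 6422) = 19.
19 divides -3515, so solutions exist.
Back-substitute for Bézout coefficients:
  19 = 684 - 5×133
  ... = 6422×(-167) + 22819×(47)
Scale by -3515/19 = -185: (x₀, y₀) = (30895, -8695).
General solution: x = 30895 + 1201t, y = -8695 - 338t for integer t.
x ≥ 0: smallest is 30895 mod 1201 = 870 (at t = -25), with y = -245.

870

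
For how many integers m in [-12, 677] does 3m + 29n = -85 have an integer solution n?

gcd(29, 3) = 1  (29 = 9·3 + 2, 3 = 1·2 + 1, 2 = 2·1).
Back-substituting, 3·(10) + 29·(-1) = 1.
Scale by -85: particular solution (-850, 85); reduce m mod 29: (20, -5).
General solution: m = 20 + 29t, n = -5 - 3t for integer t.
-12 ≤ 20 + 29t ≤ 677 gives t ∈ [-1, 22], which is 24 values.

24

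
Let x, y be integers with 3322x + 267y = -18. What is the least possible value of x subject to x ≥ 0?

27

gcd(3322, 267):
  3322 = 12*267 + 118
  267 = 2*118 + 31
  118 = 3*31 + 25
  31 = 1*25 + 6
  25 = 4*6 + 1
  6 = 6*1
so gcd(3322, 267) = 1.
1 divides -18, so solutions exist.
Back-substitute for Bézout coefficients:
  1 = 25 - 4*6
  ... = 3322*(43) + 267*(-535)
Scale by -18/1 = -18: (x₀, y₀) = (-774, 9630).
General solution: x = -774 + 267t, y = 9630 - 3322t for integer t.
x ≥ 0: smallest is -774 mod 267 = 27 (at t = 3), with y = -336.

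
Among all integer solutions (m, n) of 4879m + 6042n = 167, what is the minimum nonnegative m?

1787

gcd(6042, 4879):
  6042 = 1*4879 + 1163
  4879 = 4*1163 + 227
  1163 = 5*227 + 28
  227 = 8*28 + 3
  28 = 9*3 + 1
  3 = 3*1
so gcd(6042, 4879) = 1.
1 divides 167, so solutions exist.
Back-substitute for Bézout coefficients:
  1 = 28 - 9*3
  ... = 4879*(-1943) + 6042*(1569)
Scale by 167/1 = 167: (m₀, n₀) = (-324481, 262023).
General solution: m = -324481 + 6042t, n = 262023 - 4879t for integer t.
m ≥ 0: smallest is -324481 mod 6042 = 1787 (at t = 54), with n = -1443.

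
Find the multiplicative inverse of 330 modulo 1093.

573

gcd(1093, 330) = 1  (1093 = 3×330 + 103, 330 = 3×103 + 21, 103 = 4×21 + 19, 21 = 1×19 + 2, 19 = 9×2 + 1, 2 = 2×1).
Back-substituting, 330×(-520) + 1093×(157) = 1.
So 330×-520 ≡ 1 (mod 1093), and -520 mod 1093 = 573.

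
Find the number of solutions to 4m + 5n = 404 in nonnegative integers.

21

gcd(5, 4) = 1.
By Bézout, 4*(-1) + 5*(1) = 1.
One solution: (1, 80).
General: m = 1 + 5t, n = 80 - 4t.
m ≥ 0 ⇒ t ≥ 0; n ≥ 0 ⇒ t ≤ 20. So t ∈ [0, 20]: 21 solutions.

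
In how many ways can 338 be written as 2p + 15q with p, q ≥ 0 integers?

gcd(15, 2):
  15 = 7*2 + 1
  2 = 2*1
so gcd(15, 2) = 1.
Back-substitute for Bézout coefficients:
  1 = 15 - 7*2
  ... = 2*(-7) + 15*(1)
Scale by 338: one solution is (-2366, 338). Reduce p mod 15: (4, 22).
General: p = 4 + 15t, q = 22 - 2t.
p ≥ 0 ⇒ t ≥ 0; q ≥ 0 ⇒ t ≤ 11. So t ∈ [0, 11]: 12 solutions.

12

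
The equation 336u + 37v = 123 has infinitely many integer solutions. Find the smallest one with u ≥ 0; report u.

4

gcd(336, 37) = 1  (336 = 9×37 + 3, 37 = 12×3 + 1, 3 = 3×1).
1 divides 123, so solutions exist.
Back-substituting, 336×(-12) + 37×(109) = 1.
Scale by 123/1 = 123: (u₀, v₀) = (-1476, 13407).
General solution: u = -1476 + 37t, v = 13407 - 336t for integer t.
u ≥ 0: smallest is -1476 mod 37 = 4 (at t = 40), with v = -33.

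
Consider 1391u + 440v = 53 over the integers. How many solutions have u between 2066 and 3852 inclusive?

gcd(1391, 440) = 1.
By Bézout, 1391*(31) + 440*(-98) = 1.
Particular solution: (323, -1021).
General solution: u = 323 + 440t, v = -1021 - 1391t for integer t.
2066 ≤ 323 + 440t ≤ 3852 gives t ∈ [4, 8], which is 5 values.

5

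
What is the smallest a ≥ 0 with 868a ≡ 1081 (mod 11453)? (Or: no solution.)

gcd(11453, 868):
  11453 = 13·868 + 169
  868 = 5·169 + 23
  169 = 7·23 + 8
  23 = 2·8 + 7
  8 = 1·7 + 1
  7 = 7·1
so gcd(11453, 868) = 1.
1 divides 1081, so solutions exist.
Back-substitute for Bézout coefficients:
  1 = 8 - 1·7
  ... = 868·(-1491) + 11453·(113)
So 868·(-1491) ≡ 1 (mod 11453); multiply by 1081: a ≡ -1611771 (mod 11453).
Smallest nonnegative: a = -1611771 mod 11453 = 3102.

3102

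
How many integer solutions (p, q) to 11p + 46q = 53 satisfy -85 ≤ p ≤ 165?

gcd(46, 11) = 1  (46 = 4×11 + 2, 11 = 5×2 + 1, 2 = 2×1).
Back-substituting, 11×(21) + 46×(-5) = 1.
Scale by 53: particular solution (1113, -265); reduce p mod 46: (9, -1).
General solution: p = 9 + 46t, q = -1 - 11t for integer t.
-85 ≤ 9 + 46t ≤ 165 gives t ∈ [-2, 3], which is 6 values.

6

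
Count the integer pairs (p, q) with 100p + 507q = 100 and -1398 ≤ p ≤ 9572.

gcd(507, 100) = 1.
By Bézout, 100×(-218) + 507×(43) = 1.
Particular solution: (1, 0).
General solution: p = 1 + 507t, q = 0 - 100t for integer t.
-1398 ≤ 1 + 507t ≤ 9572 gives t ∈ [-2, 18], which is 21 values.

21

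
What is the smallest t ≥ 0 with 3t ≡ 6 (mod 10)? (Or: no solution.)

gcd(10, 3):
  10 = 3×3 + 1
  3 = 3×1
so gcd(10, 3) = 1.
1 divides 6, so solutions exist.
Back-substitute for Bézout coefficients:
  1 = 10 - 3×3
  ... = 3×(-3) + 10×(1)
So 3×(-3) ≡ 1 (mod 10); multiply by 6: t ≡ -18 (mod 10).
Smallest nonnegative: t = -18 mod 10 = 2.

2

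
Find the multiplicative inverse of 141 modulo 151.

gcd(151, 141):
  151 = 1·141 + 10
  141 = 14·10 + 1
  10 = 10·1
so gcd(151, 141) = 1.
Back-substitute for Bézout coefficients:
  1 = 141 - 14·10
  ... = 141·(15) + 151·(-14)
So 141·15 ≡ 1 (mod 151), and 15 mod 151 = 15.

15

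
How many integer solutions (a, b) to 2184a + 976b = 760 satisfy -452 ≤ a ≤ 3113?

gcd(2184, 976):
  2184 = 2·976 + 232
  976 = 4·232 + 48
  232 = 4·48 + 40
  48 = 1·40 + 8
  40 = 5·8
so gcd(2184, 976) = 8.
Back-substitute for Bézout coefficients:
  8 = 48 - 1·40
  ... = 2184·(-21) + 976·(47)
Scale by 95: particular solution (-1995, 4465); reduce a mod 122: (79, -176).
General solution: a = 79 + 122t, b = -176 - 273t for integer t.
-452 ≤ 79 + 122t ≤ 3113 gives t ∈ [-4, 24], which is 29 values.

29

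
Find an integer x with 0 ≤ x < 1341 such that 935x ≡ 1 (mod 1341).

1232

gcd(1341, 935):
  1341 = 1·935 + 406
  935 = 2·406 + 123
  406 = 3·123 + 37
  123 = 3·37 + 12
  37 = 3·12 + 1
  12 = 12·1
so gcd(1341, 935) = 1.
Back-substitute for Bézout coefficients:
  1 = 37 - 3·12
  ... = 935·(-109) + 1341·(76)
So 935·-109 ≡ 1 (mod 1341), and -109 mod 1341 = 1232.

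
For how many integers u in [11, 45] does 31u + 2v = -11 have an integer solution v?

18

gcd(31, 2) = 1  (31 = 15*2 + 1, 2 = 2*1).
Back-substituting, 31*(1) + 2*(-15) = 1.
Scale by -11: particular solution (-11, 165); reduce u mod 2: (1, -21).
General solution: u = 1 + 2t, v = -21 - 31t for integer t.
11 ≤ 1 + 2t ≤ 45 gives t ∈ [5, 22], which is 18 values.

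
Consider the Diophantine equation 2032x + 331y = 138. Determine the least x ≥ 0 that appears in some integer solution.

gcd(2032, 331):
  2032 = 6*331 + 46
  331 = 7*46 + 9
  46 = 5*9 + 1
  9 = 9*1
so gcd(2032, 331) = 1.
1 divides 138, so solutions exist.
Back-substitute for Bézout coefficients:
  1 = 46 - 5*9
  ... = 2032*(36) + 331*(-221)
Scale by 138/1 = 138: (x₀, y₀) = (4968, -30498).
General solution: x = 4968 + 331t, y = -30498 - 2032t for integer t.
x ≥ 0: smallest is 4968 mod 331 = 3 (at t = -15), with y = -18.

3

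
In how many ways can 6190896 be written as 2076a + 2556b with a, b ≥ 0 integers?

gcd(2556, 2076) = 12.
By Bézout, 2076×(-16) + 2556×(13) = 12.
One solution: (74, 2362).
General: a = 74 + 213t, b = 2362 - 173t.
a ≥ 0 ⇒ t ≥ 0; b ≥ 0 ⇒ t ≤ 13. So t ∈ [0, 13]: 14 solutions.

14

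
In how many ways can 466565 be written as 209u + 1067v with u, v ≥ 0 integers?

23

gcd(1067, 209) = 11.
By Bézout, 209*(46) + 1067*(-9) = 11.
One solution: (32, 431).
General: u = 32 + 97t, v = 431 - 19t.
u ≥ 0 ⇒ t ≥ 0; v ≥ 0 ⇒ t ≤ 22. So t ∈ [0, 22]: 23 solutions.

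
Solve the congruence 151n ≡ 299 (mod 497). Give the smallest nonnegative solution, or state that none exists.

gcd(497, 151):
  497 = 3*151 + 44
  151 = 3*44 + 19
  44 = 2*19 + 6
  19 = 3*6 + 1
  6 = 6*1
so gcd(497, 151) = 1.
1 divides 299, so solutions exist.
Back-substitute for Bézout coefficients:
  1 = 19 - 3*6
  ... = 151*(79) + 497*(-24)
So 151*(79) ≡ 1 (mod 497); multiply by 299: n ≡ 23621 (mod 497).
Smallest nonnegative: n = 23621 mod 497 = 262.

262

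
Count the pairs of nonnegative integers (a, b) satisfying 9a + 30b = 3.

0

gcd(30, 9) = 3.
By Bézout, 9×(-3) + 30×(1) = 3.
One solution: (7, -2).
General: a = 7 + 10t, b = -2 - 3t.
a ≥ 0 ⇒ t ≥ 0; b ≥ 0 ⇒ t ≤ -1. So t ∈ [0, -1]: 0 solutions.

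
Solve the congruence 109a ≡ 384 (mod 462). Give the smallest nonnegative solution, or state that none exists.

gcd(462, 109) = 1.
1 divides 384, so solutions exist.
By Bézout, 109·(-89) + 462·(21) = 1.
So 109·(-89) ≡ 1 (mod 462); multiply by 384: a ≡ -34176 (mod 462).
Smallest nonnegative: a = -34176 mod 462 = 12.

12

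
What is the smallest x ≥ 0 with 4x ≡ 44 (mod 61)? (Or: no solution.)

11

gcd(61, 4) = 1.
1 divides 44, so solutions exist.
By Bézout, 4·(-15) + 61·(1) = 1.
So 4·(-15) ≡ 1 (mod 61); multiply by 44: x ≡ -660 (mod 61).
Smallest nonnegative: x = -660 mod 61 = 11.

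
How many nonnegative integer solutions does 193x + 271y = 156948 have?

gcd(271, 193) = 1  (271 = 1·193 + 78, 193 = 2·78 + 37, 78 = 2·37 + 4, 37 = 9·4 + 1, 4 = 4·1).
Back-substituting, 193·(66) + 271·(-47) = 1.
Scale by 156948: one solution is (10358568, -7376556). Reduce x mod 271: (135, 483).
General: x = 135 + 271t, y = 483 - 193t.
x ≥ 0 ⇒ t ≥ 0; y ≥ 0 ⇒ t ≤ 2. So t ∈ [0, 2]: 3 solutions.

3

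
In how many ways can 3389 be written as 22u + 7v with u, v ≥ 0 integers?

gcd(22, 7) = 1  (22 = 3*7 + 1, 7 = 7*1).
Back-substituting, 22*(1) + 7*(-3) = 1.
Scale by 3389: one solution is (3389, -10167). Reduce u mod 7: (1, 481).
General: u = 1 + 7t, v = 481 - 22t.
u ≥ 0 ⇒ t ≥ 0; v ≥ 0 ⇒ t ≤ 21. So t ∈ [0, 21]: 22 solutions.

22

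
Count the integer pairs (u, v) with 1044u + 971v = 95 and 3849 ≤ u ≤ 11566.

8

gcd(1044, 971):
  1044 = 1×971 + 73
  971 = 13×73 + 22
  73 = 3×22 + 7
  22 = 3×7 + 1
  7 = 7×1
so gcd(1044, 971) = 1.
Back-substitute for Bézout coefficients:
  1 = 22 - 3×7
  ... = 1044×(-133) + 971×(143)
Scale by 95: particular solution (-12635, 13585); reduce u mod 971: (959, -1031).
General solution: u = 959 + 971t, v = -1031 - 1044t for integer t.
3849 ≤ 959 + 971t ≤ 11566 gives t ∈ [3, 10], which is 8 values.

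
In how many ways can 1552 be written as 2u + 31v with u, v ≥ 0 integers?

gcd(31, 2):
  31 = 15×2 + 1
  2 = 2×1
so gcd(31, 2) = 1.
Back-substitute for Bézout coefficients:
  1 = 31 - 15×2
  ... = 2×(-15) + 31×(1)
Scale by 1552: one solution is (-23280, 1552). Reduce u mod 31: (1, 50).
General: u = 1 + 31t, v = 50 - 2t.
u ≥ 0 ⇒ t ≥ 0; v ≥ 0 ⇒ t ≤ 25. So t ∈ [0, 25]: 26 solutions.

26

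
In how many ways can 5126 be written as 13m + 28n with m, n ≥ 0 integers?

14

gcd(28, 13) = 1  (28 = 2·13 + 2, 13 = 6·2 + 1, 2 = 2·1).
Back-substituting, 13·(13) + 28·(-6) = 1.
Scale by 5126: one solution is (66638, -30756). Reduce m mod 28: (26, 171).
General: m = 26 + 28t, n = 171 - 13t.
m ≥ 0 ⇒ t ≥ 0; n ≥ 0 ⇒ t ≤ 13. So t ∈ [0, 13]: 14 solutions.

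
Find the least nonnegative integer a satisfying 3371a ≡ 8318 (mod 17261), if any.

15543

gcd(17261, 3371):
  17261 = 5×3371 + 406
  3371 = 8×406 + 123
  406 = 3×123 + 37
  123 = 3×37 + 12
  37 = 3×12 + 1
  12 = 12×1
so gcd(17261, 3371) = 1.
1 divides 8318, so solutions exist.
Back-substitute for Bézout coefficients:
  1 = 37 - 3×12
  ... = 3371×(-1403) + 17261×(274)
So 3371×(-1403) ≡ 1 (mod 17261); multiply by 8318: a ≡ -11670154 (mod 17261).
Smallest nonnegative: a = -11670154 mod 17261 = 15543.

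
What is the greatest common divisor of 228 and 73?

1

gcd(228, 73) = 1  (228 = 3×73 + 9, 73 = 8×9 + 1, 9 = 9×1).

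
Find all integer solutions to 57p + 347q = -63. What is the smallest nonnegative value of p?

gcd(347, 57) = 1.
1 divides -63, so solutions exist.
By Bézout, 57·(-140) + 347·(23) = 1.
Scale by -63/1 = -63: (p₀, q₀) = (8820, -1449).
General solution: p = 8820 + 347t, q = -1449 - 57t for integer t.
p ≥ 0: smallest is 8820 mod 347 = 145 (at t = -25), with q = -24.

145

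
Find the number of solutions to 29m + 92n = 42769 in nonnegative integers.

16

gcd(92, 29) = 1.
By Bézout, 29·(-19) + 92·(6) = 1.
One solution: (25, 457).
General: m = 25 + 92t, n = 457 - 29t.
m ≥ 0 ⇒ t ≥ 0; n ≥ 0 ⇒ t ≤ 15. So t ∈ [0, 15]: 16 solutions.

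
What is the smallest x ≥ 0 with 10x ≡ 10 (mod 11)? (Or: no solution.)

gcd(11, 10):
  11 = 1·10 + 1
  10 = 10·1
so gcd(11, 10) = 1.
1 divides 10, so solutions exist.
Back-substitute for Bézout coefficients:
  1 = 11 - 1·10
  ... = 10·(-1) + 11·(1)
So 10·(-1) ≡ 1 (mod 11); multiply by 10: x ≡ -10 (mod 11).
Smallest nonnegative: x = -10 mod 11 = 1.

1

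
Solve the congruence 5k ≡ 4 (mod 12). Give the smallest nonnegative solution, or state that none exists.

gcd(12, 5) = 1  (12 = 2×5 + 2, 5 = 2×2 + 1, 2 = 2×1).
1 divides 4, so solutions exist.
Back-substituting, 5×(5) + 12×(-2) = 1.
So 5×(5) ≡ 1 (mod 12); multiply by 4: k ≡ 20 (mod 12).
Smallest nonnegative: k = 20 mod 12 = 8.

8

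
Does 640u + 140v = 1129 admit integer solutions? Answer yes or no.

gcd(640, 140) = 20  (640 = 4·140 + 80, 140 = 1·80 + 60, 80 = 1·60 + 20, 60 = 3·20).
20 does not divide 1129 (remainder 9), so no integer solutions.

no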